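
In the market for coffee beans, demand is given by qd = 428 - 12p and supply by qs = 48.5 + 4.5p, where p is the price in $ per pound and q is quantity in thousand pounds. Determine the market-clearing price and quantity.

Set qd = qs: 428 - 12p = 48.5 + 4.5p, so 379.5 = 16.5p and p* = 23.
Substitute back: q* = 428 - 12(23) = 152.

p* = 23, q* = 152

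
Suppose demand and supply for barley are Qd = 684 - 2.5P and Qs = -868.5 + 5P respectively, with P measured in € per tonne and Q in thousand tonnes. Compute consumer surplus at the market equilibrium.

Consumer surplus = 5544.45

The market clears where 684 - 2.5P = -868.5 + 5P. Rearranging, 7.5P = 1552.5, hence P* = 207.
Plugging P* into demand: Q* = 684 - 2.5(207) = 166.5.
Demand choke price (Qd = 0): P = 684/2.5 = 273.6. Consumer surplus = ½ × (273.6 - 207) × 166.5 = 5544.45.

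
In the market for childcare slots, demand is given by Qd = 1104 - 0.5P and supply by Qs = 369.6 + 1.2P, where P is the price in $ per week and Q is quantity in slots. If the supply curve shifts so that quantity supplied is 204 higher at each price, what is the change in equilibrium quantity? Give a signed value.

ΔQ = 60

Equating demand and supply, 1104 - 0.5P = 369.6 + 1.2P gives 1.7P = 734.4, so P* = 432.
Plugging P* into demand: Q* = 1104 - 0.5(432) = 888.
After the shift, supply is Qs = 573.6 + 1.2P.
Re-solving, 1.7P = 530.4 gives P = 312 and Q = 948.
ΔQ = 948 - 888 = 60.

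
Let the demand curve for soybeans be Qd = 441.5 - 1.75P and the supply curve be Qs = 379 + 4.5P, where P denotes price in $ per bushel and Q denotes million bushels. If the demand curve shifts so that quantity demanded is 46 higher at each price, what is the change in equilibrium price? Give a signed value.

Equating demand and supply, 441.5 - 1.75P = 379 + 4.5P gives 6.25P = 62.5, so P* = 10.
Substitute back: Q* = 441.5 - 1.75(10) = 424.
After the shift, demand is Qd = 487.5 - 1.75P.
New equilibrium: 108.5 = 6.25P, so P = 17.36 and Q = 457.12.
ΔP = 17.36 - 10 = 7.36.

ΔP = 7.36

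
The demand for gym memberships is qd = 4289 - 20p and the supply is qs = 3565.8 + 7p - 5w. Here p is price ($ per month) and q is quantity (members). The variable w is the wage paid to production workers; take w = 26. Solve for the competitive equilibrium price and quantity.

With w = 26, supply is qs = 3435.8 + 7p.
At equilibrium qd = qs, so 4289 - 20p = 3435.8 + 7p; collecting terms, 853.2 = 27p and p* = 31.6.
Substitute back: q* = 4289 - 20(31.6) = 3657.

p* = 31.6, q* = 3657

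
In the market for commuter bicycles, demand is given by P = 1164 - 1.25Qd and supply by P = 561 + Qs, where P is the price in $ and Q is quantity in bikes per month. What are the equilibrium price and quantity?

Inverting to quantity form: Qd = 931.2 - 0.8P and Qs = -561 + P.
The market clears where 931.2 - 0.8P = -561 + P. Rearranging, 1.8P = 1492.2, hence P* = 829.
Substitute back: Q* = 931.2 - 0.8(829) = 268.

P* = 829, Q* = 268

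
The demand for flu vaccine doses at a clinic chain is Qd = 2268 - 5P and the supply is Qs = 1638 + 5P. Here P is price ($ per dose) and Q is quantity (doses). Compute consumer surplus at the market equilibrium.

The market clears where 2268 - 5P = 1638 + 5P. Rearranging, 10P = 630, hence P* = 63.
From the demand curve, Q* = 2268 - 5(63) = 1953.
Demand choke price (Qd = 0): P = 2268/5 = 453.6. Consumer surplus = ½ × (453.6 - 63) × 1953 = 381420.9.

Consumer surplus = 381420.9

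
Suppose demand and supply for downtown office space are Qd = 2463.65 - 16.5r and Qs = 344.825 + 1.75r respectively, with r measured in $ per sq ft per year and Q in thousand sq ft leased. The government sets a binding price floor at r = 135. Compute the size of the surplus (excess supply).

With r fixed at 135, quantity demanded is 236.15 and quantity supplied is 581.075.
Surplus = Qs - Qd = 581.075 - 236.15 = 344.925.

Surplus = 344.925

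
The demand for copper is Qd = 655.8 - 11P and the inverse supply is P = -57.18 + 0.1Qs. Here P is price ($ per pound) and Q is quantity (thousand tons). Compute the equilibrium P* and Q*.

P* = 4, Q* = 611.8

Solving each curve for Q: Qs = 571.8 + 10P.
Set Qd = Qs: 655.8 - 11P = 571.8 + 10P, so 84 = 21P and P* = 4.
Plugging P* into demand: Q* = 655.8 - 11(4) = 611.8.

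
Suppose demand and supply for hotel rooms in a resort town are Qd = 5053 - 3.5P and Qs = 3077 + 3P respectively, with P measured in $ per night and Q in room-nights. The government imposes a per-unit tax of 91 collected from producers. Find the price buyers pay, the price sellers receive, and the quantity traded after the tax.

With a tax of 91 on producers, they supply based on the net price P_s = P_b - 91, so Qs = 2804 + 3P_b.
Market clearing requires 5053 - 3.5P_b = 2804 + 3P_b; hence 2249 = 6.5P_b and P_b = 346.
Then P_s = 346 - 91 = 255 and Q = 5053 - 3.5(346) = 3842.

P_b = 346, P_s = 255, Q = 3842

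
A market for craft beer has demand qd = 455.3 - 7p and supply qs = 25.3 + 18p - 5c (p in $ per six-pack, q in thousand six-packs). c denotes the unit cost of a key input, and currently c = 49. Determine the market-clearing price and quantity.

With c = 49, supply is qs = -219.7 + 18p.
Equating demand and supply, 455.3 - 7p = -219.7 + 18p gives 25p = 675, so p* = 27.
From the demand curve, q* = 455.3 - 7(27) = 266.3.

p* = 27, q* = 266.3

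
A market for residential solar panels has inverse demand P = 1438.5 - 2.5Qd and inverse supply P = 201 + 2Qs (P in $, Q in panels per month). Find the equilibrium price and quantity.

In direct form, Qd = 575.4 - 0.4P and Qs = -100.5 + 0.5P.
Set Qd = Qs: 575.4 - 0.4P = -100.5 + 0.5P, so 675.9 = 0.9P and P* = 751.
Then Q* = 575.4 - 0.4(751) = 275.

P* = 751, Q* = 275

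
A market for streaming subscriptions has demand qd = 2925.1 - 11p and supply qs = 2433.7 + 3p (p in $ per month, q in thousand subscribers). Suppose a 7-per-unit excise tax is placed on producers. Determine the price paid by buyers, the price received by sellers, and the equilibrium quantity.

p_b = 36.6, p_s = 29.6, q = 2522.5

The tax drives a wedge p_b - p_s = 7. Substituting p_s = p_b - 7 into supply: qs = 2412.7 + 3p_b.
Set qd = qs: 2925.1 - 11p_b = 2412.7 + 3p_b, so 512.4 = 14p_b and p_b = 36.6.
Then p_s = 36.6 - 7 = 29.6 and q = 2925.1 - 11(36.6) = 2522.5.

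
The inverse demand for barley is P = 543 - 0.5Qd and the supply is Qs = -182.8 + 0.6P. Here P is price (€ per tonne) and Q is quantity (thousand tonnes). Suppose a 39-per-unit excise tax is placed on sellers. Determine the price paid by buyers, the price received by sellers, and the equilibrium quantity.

P_b = 497, P_s = 458, Q = 92

Rewriting in direct form: Qd = 1086 - 2P.
The tax drives a wedge P_b - P_s = 39. Substituting P_s = P_b - 39 into supply: Qs = -206.2 + 0.6P_b.
Market clearing requires 1086 - 2P_b = -206.2 + 0.6P_b; hence 1292.2 = 2.6P_b and P_b = 497.
So P_s = 458 and the quantity traded is Q = 1086 - 2(497) = 92.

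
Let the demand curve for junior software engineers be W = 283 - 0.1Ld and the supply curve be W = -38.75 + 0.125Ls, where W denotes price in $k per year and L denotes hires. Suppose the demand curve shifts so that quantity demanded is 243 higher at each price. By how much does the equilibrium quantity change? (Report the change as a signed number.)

Rewriting in direct form: Ld = 2830 - 10W and Ls = 310 + 8W.
Equating demand and supply, 2830 - 10W = 310 + 8W gives 18W = 2520, so W* = 140.
Substitute back: L* = 2830 - 10(140) = 1430.
After the shift, demand is Ld = 3073 - 10W.
The new intersection has 2763 = 18W, i.e. W = 153.5, L = 1538.
ΔL = 1538 - 1430 = 108.

ΔL = 108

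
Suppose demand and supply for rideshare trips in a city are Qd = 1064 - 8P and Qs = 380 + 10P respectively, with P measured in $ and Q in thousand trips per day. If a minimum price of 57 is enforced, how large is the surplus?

At P = 57: Qd = 608 and Qs = 950.
Surplus = Qs - Qd = 950 - 608 = 342.

Surplus = 342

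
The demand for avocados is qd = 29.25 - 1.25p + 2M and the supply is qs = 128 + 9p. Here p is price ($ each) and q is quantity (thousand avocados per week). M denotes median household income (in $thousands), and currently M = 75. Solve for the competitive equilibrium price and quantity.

p* = 5, q* = 173

With M = 75, demand is qd = 179.25 - 1.25p.
At equilibrium qd = qs, so 179.25 - 1.25p = 128 + 9p; collecting terms, 51.25 = 10.25p and p* = 5.
Plugging p* into demand: q* = 179.25 - 1.25(5) = 173.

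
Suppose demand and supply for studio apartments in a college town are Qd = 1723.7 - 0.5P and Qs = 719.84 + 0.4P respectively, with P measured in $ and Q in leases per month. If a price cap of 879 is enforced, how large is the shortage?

Shortage = 212.76

Evaluating both curves at the ceiling price 879 gives Qd = 1284.2, Qs = 1071.44.
Shortage = Qd - Qs = 1284.2 - 1071.44 = 212.76.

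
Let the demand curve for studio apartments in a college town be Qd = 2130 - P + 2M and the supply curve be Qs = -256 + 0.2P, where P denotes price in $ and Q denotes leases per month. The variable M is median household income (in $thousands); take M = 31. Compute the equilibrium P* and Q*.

With M = 31, demand is Qd = 2192 - P.
Set Qd = Qs: 2192 - P = -256 + 0.2P, so 2448 = 1.2P and P* = 2040.
Substitute back: Q* = 2192 - 2040 = 152.

P* = 2040, Q* = 152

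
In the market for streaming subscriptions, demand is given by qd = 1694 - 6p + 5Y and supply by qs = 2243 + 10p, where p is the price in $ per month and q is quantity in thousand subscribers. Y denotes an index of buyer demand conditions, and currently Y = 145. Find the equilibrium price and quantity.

p* = 11, q* = 2353

With Y = 145, demand is qd = 2419 - 6p.
At equilibrium qd = qs, so 2419 - 6p = 2243 + 10p; collecting terms, 176 = 16p and p* = 11.
Plugging p* into demand: q* = 2419 - 6(11) = 2353.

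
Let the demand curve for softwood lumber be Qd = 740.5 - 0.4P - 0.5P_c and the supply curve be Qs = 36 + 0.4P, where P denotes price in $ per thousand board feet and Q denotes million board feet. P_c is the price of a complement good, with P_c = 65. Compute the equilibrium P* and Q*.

P* = 840, Q* = 372

With P_c = 65, demand is Qd = 708 - 0.4P.
Equating demand and supply, 708 - 0.4P = 36 + 0.4P gives 0.8P = 672, so P* = 840.
From the demand curve, Q* = 708 - 0.4(840) = 372.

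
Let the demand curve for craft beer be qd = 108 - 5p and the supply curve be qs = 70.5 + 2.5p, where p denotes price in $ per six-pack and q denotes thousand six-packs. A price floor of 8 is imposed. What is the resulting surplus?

With p fixed at 8, quantity demanded is 68 and quantity supplied is 90.5.
Surplus = qs - qd = 90.5 - 68 = 22.5.

Surplus = 22.5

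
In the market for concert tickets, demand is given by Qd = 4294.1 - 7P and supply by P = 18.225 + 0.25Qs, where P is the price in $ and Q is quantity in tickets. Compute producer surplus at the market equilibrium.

Producer surplus = 286941.00125

Solving each curve for Q: Qs = -72.9 + 4P.
The market clears where 4294.1 - 7P = -72.9 + 4P. Rearranging, 11P = 4367, hence P* = 397.
Plugging P* into demand: Q* = 4294.1 - 7(397) = 1515.1.
Supply choke price (Qs = 0): P = 18.225. Producer surplus = ½ × (397 - 18.225) × 1515.1 = 286941.00125.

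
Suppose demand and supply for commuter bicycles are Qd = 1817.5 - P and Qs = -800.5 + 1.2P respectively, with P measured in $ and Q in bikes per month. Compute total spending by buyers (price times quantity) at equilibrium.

Equating demand and supply, 1817.5 - P = -800.5 + 1.2P gives 2.2P = 2618, so P* = 1190.
Plugging P* into demand: Q* = 1817.5 - 1190 = 627.5.
Total spending by buyers = P* × Q* = 1190 × 627.5 = 746725.

Total spending by buyers = 746725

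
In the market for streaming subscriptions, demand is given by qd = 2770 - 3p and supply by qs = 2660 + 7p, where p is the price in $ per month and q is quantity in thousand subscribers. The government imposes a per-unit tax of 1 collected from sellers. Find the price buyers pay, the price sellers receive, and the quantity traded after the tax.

p_b = 11.7, p_s = 10.7, q = 2734.9

The tax drives a wedge p_b - p_s = 1. Substituting p_s = p_b - 1 into supply: qs = 2653 + 7p_b.
Set qd = qs: 2770 - 3p_b = 2653 + 7p_b, so 117 = 10p_b and p_b = 11.7.
So p_s = 10.7 and the quantity traded is q = 2770 - 3(11.7) = 2734.9.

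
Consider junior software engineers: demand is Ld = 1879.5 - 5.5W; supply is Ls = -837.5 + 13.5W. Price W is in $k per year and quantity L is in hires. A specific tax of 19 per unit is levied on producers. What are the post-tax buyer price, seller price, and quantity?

W_b = 156.5, W_s = 137.5, L = 1018.75

The tax drives a wedge W_b - W_s = 19. Substituting W_s = W_b - 19 into supply: Ls = -1094 + 13.5W_b.
Equate demand and the shifted supply: 1879.5 - 5.5W_b = -1094 + 13.5W_b, giving 19W_b = 2973.5, so W_b = 156.5.
So W_s = 137.5 and the quantity traded is L = 1879.5 - 5.5(156.5) = 1018.75.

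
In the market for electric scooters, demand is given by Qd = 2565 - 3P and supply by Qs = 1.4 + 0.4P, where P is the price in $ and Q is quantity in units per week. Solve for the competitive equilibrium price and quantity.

Set Qd = Qs: 2565 - 3P = 1.4 + 0.4P, so 2563.6 = 3.4P and P* = 754.
Then Q* = 2565 - 3(754) = 303.

P* = 754, Q* = 303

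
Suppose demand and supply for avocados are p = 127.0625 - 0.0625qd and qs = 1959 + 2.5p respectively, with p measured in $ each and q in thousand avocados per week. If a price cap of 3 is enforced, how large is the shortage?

Shortage = 18.5

In direct form, qd = 2033 - 16p.
With p fixed at 3, quantity demanded is 1985 and quantity supplied is 1966.5.
Shortage = qd - qs = 1985 - 1966.5 = 18.5.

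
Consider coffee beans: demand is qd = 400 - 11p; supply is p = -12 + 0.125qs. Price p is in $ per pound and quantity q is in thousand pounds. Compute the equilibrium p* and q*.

In direct form, qs = 96 + 8p.
At equilibrium qd = qs, so 400 - 11p = 96 + 8p; collecting terms, 304 = 19p and p* = 16.
Plugging p* into demand: q* = 400 - 11(16) = 224.

p* = 16, q* = 224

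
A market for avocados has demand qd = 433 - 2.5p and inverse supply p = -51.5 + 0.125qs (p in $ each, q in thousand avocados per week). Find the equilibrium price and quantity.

p* = 2, q* = 428

Solving each curve for q: qs = 412 + 8p.
Equating demand and supply, 433 - 2.5p = 412 + 8p gives 10.5p = 21, so p* = 2.
Substitute back: q* = 433 - 2.5(2) = 428.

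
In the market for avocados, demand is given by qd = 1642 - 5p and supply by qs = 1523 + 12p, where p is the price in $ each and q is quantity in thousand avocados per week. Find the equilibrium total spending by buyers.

Set qd = qs: 1642 - 5p = 1523 + 12p, so 119 = 17p and p* = 7.
From the demand curve, q* = 1642 - 5(7) = 1607.
Total spending by buyers = p* × q* = 7 × 1607 = 11249.

Total spending by buyers = 11249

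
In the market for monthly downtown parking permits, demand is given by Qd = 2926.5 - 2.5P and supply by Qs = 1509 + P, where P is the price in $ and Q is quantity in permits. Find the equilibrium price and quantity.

P* = 405, Q* = 1914

The market clears where 2926.5 - 2.5P = 1509 + P. Rearranging, 3.5P = 1417.5, hence P* = 405.
Plugging P* into demand: Q* = 2926.5 - 2.5(405) = 1914.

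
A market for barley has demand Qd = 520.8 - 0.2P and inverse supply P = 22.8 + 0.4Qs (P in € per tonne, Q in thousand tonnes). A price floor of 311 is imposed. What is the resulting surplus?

Surplus = 261.9

Solving each curve for Q: Qs = -57 + 2.5P.
With P fixed at 311, quantity demanded is 458.6 and quantity supplied is 720.5.
Surplus = Qs - Qd = 720.5 - 458.6 = 261.9.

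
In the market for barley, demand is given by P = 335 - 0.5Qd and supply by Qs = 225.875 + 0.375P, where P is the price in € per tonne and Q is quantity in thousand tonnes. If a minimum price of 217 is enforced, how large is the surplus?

In direct form, Qd = 670 - 2P.
With P fixed at 217, quantity demanded is 236 and quantity supplied is 307.25.
Surplus = Qs - Qd = 307.25 - 236 = 71.25.

Surplus = 71.25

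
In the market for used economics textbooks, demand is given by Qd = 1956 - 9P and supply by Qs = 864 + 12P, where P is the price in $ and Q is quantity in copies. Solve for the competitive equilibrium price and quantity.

P* = 52, Q* = 1488

The market clears where 1956 - 9P = 864 + 12P. Rearranging, 21P = 1092, hence P* = 52.
From the demand curve, Q* = 1956 - 9(52) = 1488.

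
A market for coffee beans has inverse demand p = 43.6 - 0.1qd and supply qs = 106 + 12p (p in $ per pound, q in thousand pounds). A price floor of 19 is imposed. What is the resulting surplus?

Surplus = 88

In direct form, qd = 436 - 10p.
With p fixed at 19, quantity demanded is 246 and quantity supplied is 334.
Surplus = qs - qd = 334 - 246 = 88.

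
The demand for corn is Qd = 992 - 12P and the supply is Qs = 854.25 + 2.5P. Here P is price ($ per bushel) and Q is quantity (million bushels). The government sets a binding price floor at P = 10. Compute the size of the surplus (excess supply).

Surplus = 7.25

Evaluating both curves at the floor price 10 gives Qd = 872, Qs = 879.25.
Surplus = Qs - Qd = 879.25 - 872 = 7.25.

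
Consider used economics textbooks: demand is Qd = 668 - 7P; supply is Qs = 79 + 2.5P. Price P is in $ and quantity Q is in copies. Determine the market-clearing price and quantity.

P* = 62, Q* = 234

Set Qd = Qs: 668 - 7P = 79 + 2.5P, so 589 = 9.5P and P* = 62.
Substitute back: Q* = 668 - 7(62) = 234.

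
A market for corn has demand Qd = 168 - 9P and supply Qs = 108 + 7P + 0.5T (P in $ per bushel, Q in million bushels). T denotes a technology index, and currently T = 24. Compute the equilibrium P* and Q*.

With T = 24, supply is Qs = 120 + 7P.
Equating demand and supply, 168 - 9P = 120 + 7P gives 16P = 48, so P* = 3.
Substitute back: Q* = 168 - 9(3) = 141.

P* = 3, Q* = 141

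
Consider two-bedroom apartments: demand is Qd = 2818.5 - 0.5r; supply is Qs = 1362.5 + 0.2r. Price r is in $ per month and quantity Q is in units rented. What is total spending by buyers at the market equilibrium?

The market clears where 2818.5 - 0.5r = 1362.5 + 0.2r. Rearranging, 0.7r = 1456, hence r* = 2080.
From the demand curve, Q* = 2818.5 - 0.5(2080) = 1778.5.
Total spending by buyers = r* × Q* = 2080 × 1778.5 = 3699280.

Total spending by buyers = 3699280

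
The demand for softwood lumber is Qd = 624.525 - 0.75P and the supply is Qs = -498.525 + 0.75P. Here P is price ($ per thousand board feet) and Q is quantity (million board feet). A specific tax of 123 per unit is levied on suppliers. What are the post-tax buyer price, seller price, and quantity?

With a tax of 123 on suppliers, they supply based on the net price P_s = P_b - 123, so Qs = -590.775 + 0.75P_b.
Equate demand and the shifted supply: 624.525 - 0.75P_b = -590.775 + 0.75P_b, giving 1.5P_b = 1215.3, so P_b = 810.2.
So P_s = 687.2 and the quantity traded is Q = 624.525 - 0.75(810.2) = 16.875.

P_b = 810.2, P_s = 687.2, Q = 16.875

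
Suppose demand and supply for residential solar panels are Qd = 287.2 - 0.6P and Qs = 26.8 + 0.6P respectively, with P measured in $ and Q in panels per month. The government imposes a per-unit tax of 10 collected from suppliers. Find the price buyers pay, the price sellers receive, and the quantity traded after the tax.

P_b = 222, P_s = 212, Q = 154

Suppliers keep P_s = P_b - 10 per unit, so supply in terms of the buyer price is Qs = 20.8 + 0.6P_b.
Equate demand and the shifted supply: 287.2 - 0.6P_b = 20.8 + 0.6P_b, giving 1.2P_b = 266.4, so P_b = 222.
So P_s = 212 and the quantity traded is Q = 287.2 - 0.6(222) = 154.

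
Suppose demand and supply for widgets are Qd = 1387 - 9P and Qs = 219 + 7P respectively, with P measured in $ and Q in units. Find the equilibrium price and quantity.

P* = 73, Q* = 730

At equilibrium Qd = Qs, so 1387 - 9P = 219 + 7P; collecting terms, 1168 = 16P and P* = 73.
Then Q* = 1387 - 9(73) = 730.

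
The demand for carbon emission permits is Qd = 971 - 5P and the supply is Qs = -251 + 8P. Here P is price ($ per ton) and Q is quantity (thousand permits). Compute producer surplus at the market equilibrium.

Producer surplus = 15687.5625

At equilibrium Qd = Qs, so 971 - 5P = -251 + 8P; collecting terms, 1222 = 13P and P* = 94.
From the demand curve, Q* = 971 - 5(94) = 501.
Supply choke price (Qs = 0): P = 31.375. Producer surplus = ½ × (94 - 31.375) × 501 = 15687.5625.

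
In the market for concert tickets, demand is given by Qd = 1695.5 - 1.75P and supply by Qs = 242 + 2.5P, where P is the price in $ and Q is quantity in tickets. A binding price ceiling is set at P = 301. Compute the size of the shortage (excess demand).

Evaluating both curves at the ceiling price 301 gives Qd = 1168.75, Qs = 994.5.
Shortage = Qd - Qs = 1168.75 - 994.5 = 174.25.

Shortage = 174.25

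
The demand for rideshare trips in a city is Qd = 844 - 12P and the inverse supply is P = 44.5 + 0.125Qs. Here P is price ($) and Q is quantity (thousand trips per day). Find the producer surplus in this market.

Producer surplus = 961

In direct form, Qs = -356 + 8P.
At equilibrium Qd = Qs, so 844 - 12P = -356 + 8P; collecting terms, 1200 = 20P and P* = 60.
Then Q* = 844 - 12(60) = 124.
Supply choke price (Qs = 0): P = 44.5. Producer surplus = ½ × (60 - 44.5) × 124 = 961.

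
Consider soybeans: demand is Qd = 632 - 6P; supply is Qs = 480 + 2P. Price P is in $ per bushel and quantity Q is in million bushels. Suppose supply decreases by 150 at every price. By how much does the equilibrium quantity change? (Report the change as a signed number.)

Equating demand and supply, 632 - 6P = 480 + 2P gives 8P = 152, so P* = 19.
Substitute back: Q* = 632 - 6(19) = 518.
After the shift, supply is Qs = 330 + 2P.
New equilibrium: 302 = 8P, so P = 37.75 and Q = 405.5.
ΔQ = 405.5 - 518 = -112.5.

ΔQ = -112.5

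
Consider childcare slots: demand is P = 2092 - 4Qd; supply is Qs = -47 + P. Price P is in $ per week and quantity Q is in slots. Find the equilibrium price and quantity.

P* = 456, Q* = 409

Solving each curve for Q: Qd = 523 - 0.25P.
The market clears where 523 - 0.25P = -47 + P. Rearranging, 1.25P = 570, hence P* = 456.
Substitute back: Q* = 523 - 0.25(456) = 409.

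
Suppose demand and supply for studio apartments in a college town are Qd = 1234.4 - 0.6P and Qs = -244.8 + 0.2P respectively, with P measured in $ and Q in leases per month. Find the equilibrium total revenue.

Total revenue = 231125

Equating demand and supply, 1234.4 - 0.6P = -244.8 + 0.2P gives 0.8P = 1479.2, so P* = 1849.
Substitute back: Q* = 1234.4 - 0.6(1849) = 125.
Total revenue = P* × Q* = 1849 × 125 = 231125.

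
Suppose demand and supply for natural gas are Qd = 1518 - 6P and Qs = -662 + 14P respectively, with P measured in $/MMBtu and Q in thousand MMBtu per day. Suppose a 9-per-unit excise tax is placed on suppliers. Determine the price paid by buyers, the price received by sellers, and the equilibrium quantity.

Suppliers keep P_s = P_b - 9 per unit, so supply in terms of the buyer price is Qs = -788 + 14P_b.
Set Qd = Qs: 1518 - 6P_b = -788 + 14P_b, so 2306 = 20P_b and P_b = 115.3.
Then P_s = 115.3 - 9 = 106.3 and Q = 1518 - 6(115.3) = 826.2.

P_b = 115.3, P_s = 106.3, Q = 826.2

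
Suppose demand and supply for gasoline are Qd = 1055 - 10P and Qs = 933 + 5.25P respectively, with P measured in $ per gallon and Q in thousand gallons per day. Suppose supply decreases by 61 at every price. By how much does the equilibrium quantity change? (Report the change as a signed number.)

Set Qd = Qs: 1055 - 10P = 933 + 5.25P, so 122 = 15.25P and P* = 8.
Plugging P* into demand: Q* = 1055 - 10(8) = 975.
After the shift, supply is Qs = 872 + 5.25P.
Re-solving, 15.25P = 183 gives P = 12 and Q = 935.
ΔQ = 935 - 975 = -40.

ΔQ = -40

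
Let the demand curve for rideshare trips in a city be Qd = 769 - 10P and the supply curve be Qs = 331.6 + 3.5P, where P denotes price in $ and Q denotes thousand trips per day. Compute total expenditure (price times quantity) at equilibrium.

Total expenditure = 14418

The market clears where 769 - 10P = 331.6 + 3.5P. Rearranging, 13.5P = 437.4, hence P* = 32.4.
Then Q* = 769 - 10(32.4) = 445.
Total expenditure = P* × Q* = 32.4 × 445 = 14418.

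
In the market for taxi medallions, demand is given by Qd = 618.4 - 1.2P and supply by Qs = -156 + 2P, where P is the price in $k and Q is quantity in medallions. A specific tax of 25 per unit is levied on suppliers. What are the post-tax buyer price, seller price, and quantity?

With a tax of 25 on suppliers, they supply based on the net price P_s = P_b - 25, so Qs = -206 + 2P_b.
Set Qd = Qs: 618.4 - 1.2P_b = -206 + 2P_b, so 824.4 = 3.2P_b and P_b = 257.625.
So P_s = 232.625 and the quantity traded is Q = 618.4 - 1.2(257.625) = 309.25.

P_b = 257.625, P_s = 232.625, Q = 309.25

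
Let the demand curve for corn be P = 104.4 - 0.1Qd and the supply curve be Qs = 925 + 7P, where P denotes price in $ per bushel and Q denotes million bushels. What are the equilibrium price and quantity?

Rewriting in direct form: Qd = 1044 - 10P.
The market clears where 1044 - 10P = 925 + 7P. Rearranging, 17P = 119, hence P* = 7.
From the demand curve, Q* = 1044 - 10(7) = 974.

P* = 7, Q* = 974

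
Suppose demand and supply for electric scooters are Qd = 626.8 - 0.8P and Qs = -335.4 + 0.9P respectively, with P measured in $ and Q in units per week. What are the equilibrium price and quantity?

P* = 566, Q* = 174

The market clears where 626.8 - 0.8P = -335.4 + 0.9P. Rearranging, 1.7P = 962.2, hence P* = 566.
Plugging P* into demand: Q* = 626.8 - 0.8(566) = 174.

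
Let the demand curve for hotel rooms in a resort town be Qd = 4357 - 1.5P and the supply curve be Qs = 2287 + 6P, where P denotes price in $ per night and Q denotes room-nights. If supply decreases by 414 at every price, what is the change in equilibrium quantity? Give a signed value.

The market clears where 4357 - 1.5P = 2287 + 6P. Rearranging, 7.5P = 2070, hence P* = 276.
From the demand curve, Q* = 4357 - 1.5(276) = 3943.
After the shift, supply is Qs = 1873 + 6P.
Re-solving, 7.5P = 2484 gives P = 331.2 and Q = 3860.2.
ΔQ = 3860.2 - 3943 = -82.8.

ΔQ = -82.8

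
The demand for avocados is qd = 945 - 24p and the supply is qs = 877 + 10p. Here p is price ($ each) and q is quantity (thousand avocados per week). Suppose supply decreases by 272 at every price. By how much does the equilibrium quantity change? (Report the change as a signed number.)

Set qd = qs: 945 - 24p = 877 + 10p, so 68 = 34p and p* = 2.
Substitute back: q* = 945 - 24(2) = 897.
After the shift, supply is qs = 605 + 10p.
The new intersection has 340 = 34p, i.e. p = 10, q = 705.
Δq = 705 - 897 = -192.

Δq = -192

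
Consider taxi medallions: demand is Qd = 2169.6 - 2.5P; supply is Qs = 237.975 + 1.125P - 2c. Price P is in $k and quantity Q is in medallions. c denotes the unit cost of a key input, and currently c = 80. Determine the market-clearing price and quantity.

P* = 577, Q* = 727.1

With c = 80, supply is Qs = 77.975 + 1.125P.
The market clears where 2169.6 - 2.5P = 77.975 + 1.125P. Rearranging, 3.625P = 2091.625, hence P* = 577.
Plugging P* into demand: Q* = 2169.6 - 2.5(577) = 727.1.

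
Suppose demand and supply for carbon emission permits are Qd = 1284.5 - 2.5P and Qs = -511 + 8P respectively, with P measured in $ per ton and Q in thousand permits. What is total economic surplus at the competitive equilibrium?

At equilibrium Qd = Qs, so 1284.5 - 2.5P = -511 + 8P; collecting terms, 1795.5 = 10.5P and P* = 171.
Substitute back: Q* = 1284.5 - 2.5(171) = 857.
Demand choke price = 513.8; supply choke price = 63.875. CS = ½(513.8 - 171)(857) = 146889.8; PS = ½(171 - 63.875)(857) = 45903.0625. Total surplus = 192792.8625.

Total surplus = 192792.8625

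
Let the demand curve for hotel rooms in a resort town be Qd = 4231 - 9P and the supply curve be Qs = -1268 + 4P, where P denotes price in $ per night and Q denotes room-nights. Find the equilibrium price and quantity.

P* = 423, Q* = 424

The market clears where 4231 - 9P = -1268 + 4P. Rearranging, 13P = 5499, hence P* = 423.
Plugging P* into demand: Q* = 4231 - 9(423) = 424.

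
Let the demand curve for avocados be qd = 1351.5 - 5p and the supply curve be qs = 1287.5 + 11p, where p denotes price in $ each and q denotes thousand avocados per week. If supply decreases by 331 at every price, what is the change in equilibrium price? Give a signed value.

Δp = 20.6875

Set qd = qs: 1351.5 - 5p = 1287.5 + 11p, so 64 = 16p and p* = 4.
Then q* = 1351.5 - 5(4) = 1331.5.
After the shift, supply is qs = 956.5 + 11p.
Re-solving, 16p = 395 gives p = 24.6875 and q = 1228.0625.
Δp = 24.6875 - 4 = 20.6875.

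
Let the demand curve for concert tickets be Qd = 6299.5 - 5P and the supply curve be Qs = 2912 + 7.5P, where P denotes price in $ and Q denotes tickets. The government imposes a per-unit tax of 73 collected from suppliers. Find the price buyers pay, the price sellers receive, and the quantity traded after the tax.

Suppliers keep P_s = P_b - 73 per unit, so supply in terms of the buyer price is Qs = 2364.5 + 7.5P_b.
Equate demand and the shifted supply: 6299.5 - 5P_b = 2364.5 + 7.5P_b, giving 12.5P_b = 3935, so P_b = 314.8.
So P_s = 241.8 and the quantity traded is Q = 6299.5 - 5(314.8) = 4725.5.

P_b = 314.8, P_s = 241.8, Q = 4725.5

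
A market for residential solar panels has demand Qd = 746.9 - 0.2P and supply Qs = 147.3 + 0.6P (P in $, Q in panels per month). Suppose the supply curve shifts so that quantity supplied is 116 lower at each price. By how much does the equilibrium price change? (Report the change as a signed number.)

ΔP = 145

At equilibrium Qd = Qs, so 746.9 - 0.2P = 147.3 + 0.6P; collecting terms, 599.6 = 0.8P and P* = 749.5.
Substitute back: Q* = 746.9 - 0.2(749.5) = 597.
After the shift, supply is Qs = 31.3 + 0.6P.
The new intersection has 715.6 = 0.8P, i.e. P = 894.5, Q = 568.
ΔP = 894.5 - 749.5 = 145.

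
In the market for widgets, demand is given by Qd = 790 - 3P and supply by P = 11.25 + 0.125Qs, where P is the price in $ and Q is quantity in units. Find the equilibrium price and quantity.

P* = 80, Q* = 550

Rewriting in direct form: Qs = -90 + 8P.
Set Qd = Qs: 790 - 3P = -90 + 8P, so 880 = 11P and P* = 80.
Plugging P* into demand: Q* = 790 - 3(80) = 550.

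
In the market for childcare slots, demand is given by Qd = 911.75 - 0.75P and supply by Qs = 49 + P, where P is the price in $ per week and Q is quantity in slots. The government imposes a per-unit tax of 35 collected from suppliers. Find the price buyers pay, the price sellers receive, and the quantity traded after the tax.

P_b = 513, P_s = 478, Q = 527

With a tax of 35 on suppliers, they supply based on the net price P_s = P_b - 35, so Qs = 14 + P_b.
Equate demand and the shifted supply: 911.75 - 0.75P_b = 14 + P_b, giving 1.75P_b = 897.75, so P_b = 513.
So P_s = 478 and the quantity traded is Q = 911.75 - 0.75(513) = 527.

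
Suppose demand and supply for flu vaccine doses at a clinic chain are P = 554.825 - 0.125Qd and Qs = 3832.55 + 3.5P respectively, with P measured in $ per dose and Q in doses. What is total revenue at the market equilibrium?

Rewriting in direct form: Qd = 4438.6 - 8P.
The market clears where 4438.6 - 8P = 3832.55 + 3.5P. Rearranging, 11.5P = 606.05, hence P* = 52.7.
Then Q* = 4438.6 - 8(52.7) = 4017.
Total revenue = P* × Q* = 52.7 × 4017 = 211695.9.

Total revenue = 211695.9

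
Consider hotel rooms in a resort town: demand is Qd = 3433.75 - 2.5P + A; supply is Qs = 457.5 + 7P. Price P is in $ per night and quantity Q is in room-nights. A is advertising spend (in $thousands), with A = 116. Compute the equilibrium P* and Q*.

With A = 116, demand is Qd = 3549.75 - 2.5P.
At equilibrium Qd = Qs, so 3549.75 - 2.5P = 457.5 + 7P; collecting terms, 3092.25 = 9.5P and P* = 325.5.
Then Q* = 3549.75 - 2.5(325.5) = 2736.

P* = 325.5, Q* = 2736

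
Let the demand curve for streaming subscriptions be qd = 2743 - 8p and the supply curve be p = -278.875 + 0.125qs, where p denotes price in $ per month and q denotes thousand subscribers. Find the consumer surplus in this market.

Consumer surplus = 386573.0625

Solving each curve for q: qs = 2231 + 8p.
At equilibrium qd = qs, so 2743 - 8p = 2231 + 8p; collecting terms, 512 = 16p and p* = 32.
Then q* = 2743 - 8(32) = 2487.
Demand choke price (qd = 0): p = 2743/8 = 342.875. Consumer surplus = ½ × (342.875 - 32) × 2487 = 386573.0625.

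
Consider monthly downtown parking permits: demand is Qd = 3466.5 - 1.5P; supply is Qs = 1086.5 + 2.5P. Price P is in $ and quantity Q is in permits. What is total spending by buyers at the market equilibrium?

Total spending by buyers = 1531530

Set Qd = Qs: 3466.5 - 1.5P = 1086.5 + 2.5P, so 2380 = 4P and P* = 595.
From the demand curve, Q* = 3466.5 - 1.5(595) = 2574.
Total spending by buyers = P* × Q* = 595 × 2574 = 1531530.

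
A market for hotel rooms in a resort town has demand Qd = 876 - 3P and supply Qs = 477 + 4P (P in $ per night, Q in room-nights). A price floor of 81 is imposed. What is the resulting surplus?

At P = 81: Qd = 633 and Qs = 801.
Surplus = Qs - Qd = 801 - 633 = 168.

Surplus = 168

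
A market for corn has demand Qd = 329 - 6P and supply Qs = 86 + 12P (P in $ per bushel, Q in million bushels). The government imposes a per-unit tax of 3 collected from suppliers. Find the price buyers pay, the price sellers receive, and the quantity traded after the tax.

P_b = 15.5, P_s = 12.5, Q = 236

With a tax of 3 on suppliers, they supply based on the net price P_s = P_b - 3, so Qs = 50 + 12P_b.
Market clearing requires 329 - 6P_b = 50 + 12P_b; hence 279 = 18P_b and P_b = 15.5.
So P_s = 12.5 and the quantity traded is Q = 329 - 6(15.5) = 236.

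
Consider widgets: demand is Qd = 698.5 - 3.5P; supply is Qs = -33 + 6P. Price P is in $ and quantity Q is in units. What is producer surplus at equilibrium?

At equilibrium Qd = Qs, so 698.5 - 3.5P = -33 + 6P; collecting terms, 731.5 = 9.5P and P* = 77.
Then Q* = 698.5 - 3.5(77) = 429.
Supply choke price (Qs = 0): P = 5.5. Producer surplus = ½ × (77 - 5.5) × 429 = 15336.75.

Producer surplus = 15336.75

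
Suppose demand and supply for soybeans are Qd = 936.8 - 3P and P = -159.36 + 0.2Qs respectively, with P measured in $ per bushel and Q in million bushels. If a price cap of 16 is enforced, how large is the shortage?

Shortage = 12

In direct form, Qs = 796.8 + 5P.
At P = 16: Qd = 888.8 and Qs = 876.8.
Shortage = Qd - Qs = 888.8 - 876.8 = 12.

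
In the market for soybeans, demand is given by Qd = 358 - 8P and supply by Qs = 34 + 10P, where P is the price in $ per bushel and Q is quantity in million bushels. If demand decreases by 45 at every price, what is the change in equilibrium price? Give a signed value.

ΔP = -2.5

Equating demand and supply, 358 - 8P = 34 + 10P gives 18P = 324, so P* = 18.
From the demand curve, Q* = 358 - 8(18) = 214.
After the shift, demand is Qd = 313 - 8P.
Re-solving, 18P = 279 gives P = 15.5 and Q = 189.
ΔP = 15.5 - 18 = -2.5.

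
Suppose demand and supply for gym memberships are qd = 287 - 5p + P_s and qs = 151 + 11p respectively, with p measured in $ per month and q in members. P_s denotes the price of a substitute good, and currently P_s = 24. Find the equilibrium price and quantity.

p* = 10, q* = 261

With P_s = 24, demand is qd = 311 - 5p.
At equilibrium qd = qs, so 311 - 5p = 151 + 11p; collecting terms, 160 = 16p and p* = 10.
Then q* = 311 - 5(10) = 261.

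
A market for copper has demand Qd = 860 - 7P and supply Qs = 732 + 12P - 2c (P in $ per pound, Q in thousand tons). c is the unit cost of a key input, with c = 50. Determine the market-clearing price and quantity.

P* = 12, Q* = 776

With c = 50, supply is Qs = 632 + 12P.
Equating demand and supply, 860 - 7P = 632 + 12P gives 19P = 228, so P* = 12.
From the demand curve, Q* = 860 - 7(12) = 776.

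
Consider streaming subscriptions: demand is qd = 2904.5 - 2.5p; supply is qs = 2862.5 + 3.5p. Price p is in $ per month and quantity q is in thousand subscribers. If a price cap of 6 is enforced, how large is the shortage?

At p = 6: qd = 2889.5 and qs = 2883.5.
Shortage = qd - qs = 2889.5 - 2883.5 = 6.

Shortage = 6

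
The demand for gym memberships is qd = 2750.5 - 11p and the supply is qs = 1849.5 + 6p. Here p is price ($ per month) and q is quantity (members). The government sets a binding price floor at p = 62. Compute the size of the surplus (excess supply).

Evaluating both curves at the floor price 62 gives qd = 2068.5, qs = 2221.5.
Surplus = qs - qd = 2221.5 - 2068.5 = 153.

Surplus = 153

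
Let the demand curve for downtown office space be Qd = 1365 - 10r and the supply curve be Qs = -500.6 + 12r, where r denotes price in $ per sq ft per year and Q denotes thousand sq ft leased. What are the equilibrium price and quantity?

The market clears where 1365 - 10r = -500.6 + 12r. Rearranging, 22r = 1865.6, hence r* = 84.8.
From the demand curve, Q* = 1365 - 10(84.8) = 517.

r* = 84.8, Q* = 517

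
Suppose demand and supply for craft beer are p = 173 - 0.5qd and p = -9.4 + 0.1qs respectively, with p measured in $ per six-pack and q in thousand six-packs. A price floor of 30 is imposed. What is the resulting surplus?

In direct form, qd = 346 - 2p and qs = 94 + 10p.
With p fixed at 30, quantity demanded is 286 and quantity supplied is 394.
Surplus = qs - qd = 394 - 286 = 108.

Surplus = 108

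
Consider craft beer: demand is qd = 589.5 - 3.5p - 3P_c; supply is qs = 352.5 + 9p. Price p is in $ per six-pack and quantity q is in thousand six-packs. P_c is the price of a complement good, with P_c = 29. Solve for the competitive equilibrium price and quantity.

With P_c = 29, demand is qd = 502.5 - 3.5p.
Set qd = qs: 502.5 - 3.5p = 352.5 + 9p, so 150 = 12.5p and p* = 12.
Then q* = 502.5 - 3.5(12) = 460.5.

p* = 12, q* = 460.5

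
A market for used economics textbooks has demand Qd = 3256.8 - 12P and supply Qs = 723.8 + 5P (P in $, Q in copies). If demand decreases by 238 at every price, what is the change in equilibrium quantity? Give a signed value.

ΔQ = -70

Equating demand and supply, 3256.8 - 12P = 723.8 + 5P gives 17P = 2533, so P* = 149.
Plugging P* into demand: Q* = 3256.8 - 12(149) = 1468.8.
After the shift, demand is Qd = 3018.8 - 12P.
New equilibrium: 2295 = 17P, so P = 135 and Q = 1398.8.
ΔQ = 1398.8 - 1468.8 = -70.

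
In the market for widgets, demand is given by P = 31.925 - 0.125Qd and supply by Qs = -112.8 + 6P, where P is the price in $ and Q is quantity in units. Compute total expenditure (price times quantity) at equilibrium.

Solving each curve for Q: Qd = 255.4 - 8P.
Set Qd = Qs: 255.4 - 8P = -112.8 + 6P, so 368.2 = 14P and P* = 26.3.
From the demand curve, Q* = 255.4 - 8(26.3) = 45.
Total expenditure = P* × Q* = 26.3 × 45 = 1183.5.

Total expenditure = 1183.5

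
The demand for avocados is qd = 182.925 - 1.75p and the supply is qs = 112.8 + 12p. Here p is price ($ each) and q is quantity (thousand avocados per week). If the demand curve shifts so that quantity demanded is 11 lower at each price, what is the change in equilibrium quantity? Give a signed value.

Δq = -9.6

The market clears where 182.925 - 1.75p = 112.8 + 12p. Rearranging, 13.75p = 70.125, hence p* = 5.1.
Substitute back: q* = 182.925 - 1.75(5.1) = 174.
After the shift, demand is qd = 171.925 - 1.75p.
New equilibrium: 59.125 = 13.75p, so p = 4.3 and q = 164.4.
Δq = 164.4 - 174 = -9.6.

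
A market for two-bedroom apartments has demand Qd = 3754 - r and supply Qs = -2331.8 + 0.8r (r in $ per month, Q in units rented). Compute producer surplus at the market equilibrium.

Equating demand and supply, 3754 - r = -2331.8 + 0.8r gives 1.8r = 6085.8, so r* = 3381.
From the demand curve, Q* = 3754 - 3381 = 373.
Supply choke price (Qs = 0): r = 2914.75. Producer surplus = ½ × (3381 - 2914.75) × 373 = 86955.625.

Producer surplus = 86955.625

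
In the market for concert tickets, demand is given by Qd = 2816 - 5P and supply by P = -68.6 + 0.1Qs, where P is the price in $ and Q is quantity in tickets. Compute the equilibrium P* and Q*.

P* = 142, Q* = 2106

In direct form, Qs = 686 + 10P.
Set Qd = Qs: 2816 - 5P = 686 + 10P, so 2130 = 15P and P* = 142.
Plugging P* into demand: Q* = 2816 - 5(142) = 2106.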